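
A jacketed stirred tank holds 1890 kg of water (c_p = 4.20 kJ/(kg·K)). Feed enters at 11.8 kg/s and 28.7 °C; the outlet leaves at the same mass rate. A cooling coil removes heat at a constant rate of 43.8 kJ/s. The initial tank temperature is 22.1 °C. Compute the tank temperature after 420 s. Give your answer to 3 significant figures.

Unsteady energy balance on the tank contents: M c_p dT/dt = ṁ c_p (T_in − T) − 43.8.
Rearrange: dT/dt = (T_ss − T)/τ with τ = M/ṁ = 160.17 s and T_ss = T_in − Q̇/(ṁ c_p) = 27.816 °C.
Solution: T(t) = T_ss + (T₀ − T_ss) e^(−t/τ).
T(420) = 27.816 + (-5.7162)·e^(−420/160.17) = 27.816 + (-5.7162)·0.072641 = 27.401 °C.

27.4 °C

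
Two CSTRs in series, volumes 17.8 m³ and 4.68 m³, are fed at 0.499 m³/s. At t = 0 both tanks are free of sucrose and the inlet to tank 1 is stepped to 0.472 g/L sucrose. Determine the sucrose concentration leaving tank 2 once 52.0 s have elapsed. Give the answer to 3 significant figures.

0.324 g/L

Species balance on tank i: dCᵢ/dt = (Cᵢ₋₁ − Cᵢ)/τᵢ with τᵢ = Vᵢ/Q.
τ₁ = 17.8/0.499 = 35.671 s; τ₂ = 4.68/0.499 = 9.3788 s.
Tank 1: C₁ = C_in(1 − e^(−t/τ₁)). Tank 2 (τ₁ ≠ τ₂): C₂ = C_in[1 − (τ₁ e^(−t/τ₁) − τ₂ e^(−t/τ₂))/(τ₁ − τ₂)].
At t = 52.0: e^(−t/τ₁) = 0.23276, e^(−t/τ₂) = 0.0039091.
C₂ = 0.472·[1 − (35.671·0.23276 − 9.3788·0.0039091)/(26.293)] = 0.472·0.68561 = 0.32361 g/L.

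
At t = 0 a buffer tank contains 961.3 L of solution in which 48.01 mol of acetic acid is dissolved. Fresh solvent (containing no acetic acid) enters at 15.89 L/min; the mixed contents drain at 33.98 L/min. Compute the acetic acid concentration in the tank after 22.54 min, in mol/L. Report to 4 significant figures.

Total volume: dV/dt = Q_in − Q_out = -18.0900 L/min, so V(t) = 961.3 − 18.0900 t and V(22.54) = 553.551 L.
Species balance (pure solvent in): dm/dt = −Q_out · m/V(t).
dm/m = −Q_out dt/(V₀ − 18.0900 t); integrating gives ln(m/m₀) = −(Q_out/(Q_in−Q_out)) ln(V/V₀).
m = m₀ (V₀/V)^(Q_out/(Q_in−Q_out)) = 48.01 × (961.3/553.551)^(-1.87839) = 17.0248 mol.
C = m/V = 17.0248/553.551 = 0.0307555 mol/L.

0.03076 mol/L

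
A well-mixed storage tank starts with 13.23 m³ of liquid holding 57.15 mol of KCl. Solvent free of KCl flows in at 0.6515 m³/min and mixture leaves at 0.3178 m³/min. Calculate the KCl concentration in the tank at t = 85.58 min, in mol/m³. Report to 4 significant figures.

Total volume: dV/dt = Q_in − Q_out = 0.333700 m³/min, so V(t) = 13.23 + 0.333700 t and V(85.58) = 41.7880 m³.
Solute balance: dm/dt = 0 − Q_out C = −Q_out m/V(t).
Separate: dm/m = −Q_out dt/V(t) ⇒ ln(m/m₀) = −(Q_out/(Q_in−Q_out)) ln(V/V₀).
m = m₀ (V₀/V)^(Q_out/(Q_in−Q_out)) = 57.15 × (13.23/41.7880)^(0.952352) = 19.1128 mol.
C = m/V = 19.1128/41.7880 = 0.457374 mol/m³.

0.4574 mol/m³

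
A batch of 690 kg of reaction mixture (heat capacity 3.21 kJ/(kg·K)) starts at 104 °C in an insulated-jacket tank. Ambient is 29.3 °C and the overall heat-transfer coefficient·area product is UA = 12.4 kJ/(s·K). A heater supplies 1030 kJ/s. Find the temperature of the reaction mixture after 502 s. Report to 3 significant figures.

112 °C

Lumped-capacitance energy balance: M c_p dT/dt = UA(T_amb − T) + Q̇.
dT/dt = (T_ss − T)/τ with T_ss = T_amb + Q̇/UA = 29.3 + 1030/12.4 = 112.36 °C, τ = M c_p/UA = 690·3.21/12.4 = 178.62 s.
Integrating: T(t) = T_ss + (T₀ − T_ss) e^(−t/τ).
T(502) = 112.36 + (-8.3645)·0.060180 = 111.86 °C.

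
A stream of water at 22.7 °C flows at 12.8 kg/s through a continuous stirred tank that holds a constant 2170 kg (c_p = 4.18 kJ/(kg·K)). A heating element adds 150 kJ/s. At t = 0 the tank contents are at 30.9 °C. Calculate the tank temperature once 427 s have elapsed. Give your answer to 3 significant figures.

25.9 °C

Unsteady energy balance on the tank contents: M c_p dT/dt = ṁ c_p (T_in − T) + 150.
Rearrange: dT/dt = (T_ss − T)/τ with τ = M/ṁ = 169.53 s and T_ss = T_in + Q̇/(ṁ c_p) = 25.504 °C.
T approaches T_ss exponentially: T(t) = T_ss + (T₀ − T_ss) e^(−t/τ).
T(427) = 25.504 + (5.3965)·e^(−427/169.53) = 25.504 + (5.3965)·0.080563 = 25.938 °C.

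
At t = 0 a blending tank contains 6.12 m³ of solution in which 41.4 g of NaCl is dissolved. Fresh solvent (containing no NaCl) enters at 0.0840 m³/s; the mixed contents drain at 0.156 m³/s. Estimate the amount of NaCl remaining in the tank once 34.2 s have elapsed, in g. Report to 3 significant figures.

13.6 g

Let m(t) be the amount of NaCl. Volume: V(t) = V₀ + (Q_in − Q_out) t = 6.12 − 0.072000 t; V(34.2) = 3.6576 m³.
Solute balance: dm/dt = 0 − Q_out C = −Q_out m/V(t).
Separate: dm/m = −Q_out dt/V(t) ⇒ ln(m/m₀) = −(Q_out/(Q_in−Q_out)) ln(V/V₀).
m = m₀ (V₀/V)^(Q_out/(Q_in−Q_out)) = 41.4 × (6.12/3.6576)^(-2.1667) = 13.572 g.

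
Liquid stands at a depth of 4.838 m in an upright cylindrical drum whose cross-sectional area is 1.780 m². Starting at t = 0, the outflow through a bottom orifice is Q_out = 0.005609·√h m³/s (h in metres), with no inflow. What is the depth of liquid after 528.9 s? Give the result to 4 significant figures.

A dh/dt = −Q_out = −0.005609 √h.
This is separable: 2 d(√h)/dt = −0.005609/A, so √h = √h₀ − (0.005609/(2A)) t.
√h = √4.838 − 0.005609·528.9/(2·1.780) = 2.19955 − 0.833315 = 1.36623.
h = 1.36623² = 1.86659 m.

1.867 m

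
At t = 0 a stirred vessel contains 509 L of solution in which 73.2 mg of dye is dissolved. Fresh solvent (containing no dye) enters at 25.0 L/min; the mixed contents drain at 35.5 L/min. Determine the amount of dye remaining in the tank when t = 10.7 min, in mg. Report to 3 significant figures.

Total volume: dV/dt = Q_in − Q_out = -10.500 L/min, so V(t) = 509 − 10.500 t and V(10.7) = 396.65 L.
No dye enters, so dm/dt = −Q_out · (m/V).
dm/m = −Q_out dt/(V₀ − 10.500 t); integrating gives ln(m/m₀) = −(Q_out/(Q_in−Q_out)) ln(V/V₀).
m = m₀ (V₀/V)^(Q_out/(Q_in−Q_out)) = 73.2 × (509/396.65)^(-3.3810) = 31.501 mg.

31.5 mg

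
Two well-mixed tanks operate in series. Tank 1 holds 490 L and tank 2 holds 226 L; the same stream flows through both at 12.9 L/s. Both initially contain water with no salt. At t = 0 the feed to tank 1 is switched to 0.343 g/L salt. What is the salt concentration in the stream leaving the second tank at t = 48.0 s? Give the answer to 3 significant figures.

Each tank obeys Vᵢ dCᵢ/dt = Q(Cᵢ₋₁ − Cᵢ), so τᵢ = Vᵢ/Q.
τ₁ = 490/12.9 = 37.984 s; τ₂ = 226/12.9 = 17.519 s.
Solving the cascade with C₁(0)=C₂(0)=0 gives C₂(t) = C_in[1 − (τ₁ e^(−t/τ₁) − τ₂ e^(−t/τ₂))/(τ₁ − τ₂)].
At t = 48.0: e^(−t/τ₁) = 0.28261, e^(−t/τ₂) = 0.064582.
C₂ = 0.343·[1 − (37.984·0.28261 − 17.519·0.064582)/(20.465)] = 0.343·0.53074 = 0.18204 g/L.

0.182 g/L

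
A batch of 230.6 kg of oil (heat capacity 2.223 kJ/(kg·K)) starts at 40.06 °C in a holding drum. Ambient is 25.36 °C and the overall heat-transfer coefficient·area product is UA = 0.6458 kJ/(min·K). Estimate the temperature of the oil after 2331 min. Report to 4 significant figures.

26.14 °C

Energy balance: M c_p dT/dt = −UA(T − T_amb).
dT/dt = (T_ss − T)/τ with T_ss = T_amb = 25.3600 °C, τ = M c_p/UA = 230.6·2.223/0.6458 = 793.781 min.
Integrating: T(t) = T_ss + (T₀ − T_ss) e^(−t/τ).
T(2331) = 25.3600 + (14.7000)·0.0530469 = 26.1398 °C.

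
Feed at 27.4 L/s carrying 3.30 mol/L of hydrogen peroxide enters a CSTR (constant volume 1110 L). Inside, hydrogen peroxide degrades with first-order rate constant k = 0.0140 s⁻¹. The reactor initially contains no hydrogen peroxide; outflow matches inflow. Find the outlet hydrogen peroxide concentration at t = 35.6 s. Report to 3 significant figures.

1.57 mol/L

Accumulation = in − out − consumed: V dC/dt = Q C_in − Q C − k V C.
dC/dt = (Q/V) C_in − (Q/V + k) C; effective rate a = Q/V + k = 0.024685 + 0.0140 = 0.038685 s⁻¹.
C_ss = Q C_in/(Q + kV) = 2.1057 mol/L; C(t) = C_ss + (C₀ − C_ss) e^(−a t).
C(35.6) = 2.1057 + (-2.1057)·e^(−0.038685·35.6) = 2.1057 + (-2.1057)·0.25229 = 1.5745 mol/L.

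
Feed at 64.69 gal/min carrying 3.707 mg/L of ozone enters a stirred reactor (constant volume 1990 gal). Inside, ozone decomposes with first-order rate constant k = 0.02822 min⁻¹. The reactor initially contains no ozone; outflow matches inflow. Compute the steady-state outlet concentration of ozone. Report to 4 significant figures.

1.984 mg/L

Accumulation = in − out − consumed: V dC/dt = Q C_in − Q C − k V C.
At steady state: 0 = Q C_in − (Q + kV) C_ss, so C_ss = Q C_in/(Q + kV).
C_ss = 64.69·3.707/(64.69 + 0.02822·1990) = 239.806/120.848 = 1.98436 mg/L.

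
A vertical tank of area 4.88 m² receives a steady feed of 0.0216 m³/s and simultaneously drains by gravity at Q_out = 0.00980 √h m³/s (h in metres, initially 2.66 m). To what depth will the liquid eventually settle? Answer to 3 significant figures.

4.86 m

Mass balance (ρ constant): A dh/dt = Q_in − 0.00980 √h. At steady state dh/dt = 0:
Q_in = 0.00980 √h_ss ⇒ √h_ss = 0.0216/0.00980 = 2.2041.
h_ss = 2.2041² = 4.8580 m. (Since h₀ = 2.66 m < h_ss, the level will rise toward this value.)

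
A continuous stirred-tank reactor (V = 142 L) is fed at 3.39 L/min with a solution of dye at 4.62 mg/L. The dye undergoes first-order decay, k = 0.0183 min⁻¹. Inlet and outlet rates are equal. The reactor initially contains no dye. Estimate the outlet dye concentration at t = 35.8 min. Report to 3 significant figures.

2.04 mg/L

Species balance: V dC/dt = Q C_in − Q C − k V C.
dC/dt = (Q/V) C_in − (Q/V + k) C; effective rate a = Q/V + k = 0.023873 + 0.0183 = 0.042173 min⁻¹.
C_ss = Q C_in/(Q + kV) = 2.6153 mg/L; C(t) = C_ss + (C₀ − C_ss) e^(−a t).
C(35.8) = 2.6153 + (-2.6153)·e^(−0.042173·35.8) = 2.6153 + (-2.6153)·0.22095 = 2.0374 mg/L.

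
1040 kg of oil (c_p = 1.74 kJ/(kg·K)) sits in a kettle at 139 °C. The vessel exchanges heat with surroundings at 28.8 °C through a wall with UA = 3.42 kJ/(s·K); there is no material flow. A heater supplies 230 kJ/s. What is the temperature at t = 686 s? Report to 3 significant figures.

M c_p dT/dt = −UA(T − T_amb) + Q̇.
dT/dt = (T_ss − T)/τ with T_ss = T_amb + Q̇/UA = 28.8 + 230/3.42 = 96.051 °C, τ = M c_p/UA = 1040·1.74/3.42 = 529.12 s.
Solution: T(t) = T_ss + (T₀ − T_ss) e^(−t/τ).
T(686) = 96.051 + (42.949)·0.27349 = 107.80 °C.

108 °C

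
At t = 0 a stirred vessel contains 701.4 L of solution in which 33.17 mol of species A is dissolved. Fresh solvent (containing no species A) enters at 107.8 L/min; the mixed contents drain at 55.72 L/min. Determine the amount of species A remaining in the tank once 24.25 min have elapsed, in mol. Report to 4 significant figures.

Total volume: dV/dt = Q_in − Q_out = 52.0800 L/min, so V(t) = 701.4 + 52.0800 t and V(24.25) = 1964.34 L.
Solute balance: dm/dt = 0 − Q_out C = −Q_out m/V(t).
Separate: dm/m = −Q_out dt/V(t) ⇒ ln(m/m₀) = −(Q_out/(Q_in−Q_out)) ln(V/V₀).
m = m₀ (V₀/V)^(Q_out/(Q_in−Q_out)) = 33.17 × (701.4/1964.34)^(1.06989) = 11.0214 mol.

11.02 mol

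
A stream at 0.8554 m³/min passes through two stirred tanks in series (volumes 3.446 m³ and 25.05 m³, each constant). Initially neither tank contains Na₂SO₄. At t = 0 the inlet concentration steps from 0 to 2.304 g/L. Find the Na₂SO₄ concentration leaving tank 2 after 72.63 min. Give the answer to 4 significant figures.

Each tank obeys Vᵢ dCᵢ/dt = Q(Cᵢ₋₁ − Cᵢ), so τᵢ = Vᵢ/Q.
τ₁ = 3.446/0.8554 = 4.02852 min; τ₂ = 25.05/0.8554 = 29.2845 min.
Tank 1: C₁ = C_in(1 − e^(−t/τ₁)). Tank 2 (τ₁ ≠ τ₂): C₂ = C_in[1 − (τ₁ e^(−t/τ₁) − τ₂ e^(−t/τ₂))/(τ₁ − τ₂)].
At t = 72.63: e^(−t/τ₁) = 1.47956e-08, e^(−t/τ₂) = 0.0837309.
C₂ = 2.304·[1 − (4.02852·1.47956e-08 − 29.2845·0.0837309)/(-25.2560)] = 2.304·0.902913 = 2.08031 g/L.

2.080 g/L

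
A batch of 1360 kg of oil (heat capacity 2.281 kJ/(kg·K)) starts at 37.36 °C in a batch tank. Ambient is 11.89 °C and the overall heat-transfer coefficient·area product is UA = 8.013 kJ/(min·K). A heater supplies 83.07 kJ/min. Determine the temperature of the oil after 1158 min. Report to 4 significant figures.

M c_p dT/dt = −UA(T − T_amb) + Q̇.
dT/dt = (T_ss − T)/τ with T_ss = T_amb + Q̇/UA = 11.89 + 83.07/8.013 = 22.2569 °C, τ = M c_p/UA = 1360·2.281/8.013 = 387.141 min.
Integrating: T(t) = T_ss + (T₀ − T_ss) e^(−t/τ).
T(1158) = 22.2569 + (15.1031)·0.0502292 = 23.0155 °C.

23.02 °C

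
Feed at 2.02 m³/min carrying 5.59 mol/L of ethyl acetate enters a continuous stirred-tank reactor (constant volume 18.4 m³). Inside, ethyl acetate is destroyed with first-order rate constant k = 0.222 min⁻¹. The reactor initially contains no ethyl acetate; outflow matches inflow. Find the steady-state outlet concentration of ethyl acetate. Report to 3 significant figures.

1.85 mol/L

Accumulation = in − out − consumed: V dC/dt = Q C_in − Q C − k V C.
Steady state (dC/dt = 0): C_ss = Q C_in/(Q + kV) = C_in/(1 + kV/Q).
C_ss = 2.02·5.59/(2.02 + 0.222·18.4) = 11.292/6.1048 = 1.8497 mol/L.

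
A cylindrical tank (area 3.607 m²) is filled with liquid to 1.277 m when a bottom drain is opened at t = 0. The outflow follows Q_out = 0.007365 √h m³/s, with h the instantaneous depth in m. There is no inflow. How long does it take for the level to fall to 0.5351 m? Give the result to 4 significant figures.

390.4 s

Accumulation of liquid (constant cross-section A): A dh/dt = −0.007365 √h.
This is separable: 2 d(√h)/dt = −0.007365/A, so √h = √h₀ − (0.007365/(2A)) t.
t = 2A(√h₀ − √h)/0.007365 = 2·3.607·(√1.277 − √0.5351)/0.007365
  = 7.21400 × (1.13004 − 0.731505) / 0.007365 = 390.368 s.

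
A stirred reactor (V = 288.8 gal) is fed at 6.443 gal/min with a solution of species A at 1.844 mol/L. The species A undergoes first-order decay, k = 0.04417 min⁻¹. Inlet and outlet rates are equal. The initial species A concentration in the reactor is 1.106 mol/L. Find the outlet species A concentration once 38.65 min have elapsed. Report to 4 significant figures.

0.6561 mol/L

Accumulation = in − out − consumed: V dC/dt = Q C_in − Q C − k V C.
This is linear with rate a = Q/V + k = 0.0664796 min⁻¹.
C_ss = Q C_in/(Q + kV) = 0.618819 mol/L; C(t) = C_ss + (C₀ − C_ss) e^(−a t).
C(38.65) = 0.618819 + (0.487181)·e^(−0.0664796·38.65) = 0.618819 + (0.487181)·0.0765788 = 0.656127 mol/L.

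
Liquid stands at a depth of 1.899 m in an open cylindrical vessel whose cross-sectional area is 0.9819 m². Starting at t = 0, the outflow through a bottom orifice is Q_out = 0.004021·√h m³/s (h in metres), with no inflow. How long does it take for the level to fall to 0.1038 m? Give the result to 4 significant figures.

With no inflow, A dh/dt = −0.004021 √h.
∫ h^(−1/2) dh = −(0.004021/A) ∫ dt, giving 2√h = 2√h₀ − (0.004021/A) t.
t = 2A(√h₀ − √h)/0.004021 = 2·0.9819·(√1.899 − √0.1038)/0.004021
  = 1.96380 × (1.37804 − 0.322180) / 0.004021 = 515.668 s.

515.7 s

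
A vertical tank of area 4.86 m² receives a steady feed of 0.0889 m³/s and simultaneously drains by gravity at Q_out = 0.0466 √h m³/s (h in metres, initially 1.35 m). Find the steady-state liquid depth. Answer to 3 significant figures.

3.64 m

Volume balance on the tank: A dh/dt = Q_in − 0.0466 √h. At steady state dh/dt = 0:
Q_in = 0.0466 √h_ss ⇒ √h_ss = 0.0889/0.0466 = 1.9077.
h_ss = 1.9077² = 3.6394 m. (Since h₀ = 1.35 m < h_ss, the level will rise toward this value.)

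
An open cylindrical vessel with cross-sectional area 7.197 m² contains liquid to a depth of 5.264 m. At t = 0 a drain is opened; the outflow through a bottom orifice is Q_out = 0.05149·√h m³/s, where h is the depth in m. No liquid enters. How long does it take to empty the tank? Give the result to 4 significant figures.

Unsteady balance on liquid volume: A dh/dt = −0.05149 √h.
This is separable: 2 d(√h)/dt = −0.05149/A, so √h = √h₀ − (0.05149/(2A)) t.
Set h = 0: 2√h₀ = (0.05149/A) t_empty ⇒ t_empty = 2A√h₀/0.05149.
t_empty = 2·7.197·√5.264/0.05149 = 14.3940·2.29434/0.05149 = 641.382 s.

641.4 s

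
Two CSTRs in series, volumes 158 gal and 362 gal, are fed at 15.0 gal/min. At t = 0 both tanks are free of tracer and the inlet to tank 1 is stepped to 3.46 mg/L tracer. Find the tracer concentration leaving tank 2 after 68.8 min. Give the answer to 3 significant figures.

3.11 mg/L

Each tank obeys Vᵢ dCᵢ/dt = Q(Cᵢ₋₁ − Cᵢ), so τᵢ = Vᵢ/Q.
τ₁ = 158/15.0 = 10.533 min; τ₂ = 362/15.0 = 24.133 min.
Tank 1: C₁ = C_in(1 − e^(−t/τ₁)). Tank 2 (τ₁ ≠ τ₂): C₂ = C_in[1 − (τ₁ e^(−t/τ₁) − τ₂ e^(−t/τ₂))/(τ₁ − τ₂)].
At t = 68.8: e^(−t/τ₁) = 0.0014566, e^(−t/τ₂) = 0.057796.
C₂ = 3.46·[1 − (10.533·0.0014566 − 24.133·0.057796)/(-13.600)] = 3.46·0.89857 = 3.1090 mg/L.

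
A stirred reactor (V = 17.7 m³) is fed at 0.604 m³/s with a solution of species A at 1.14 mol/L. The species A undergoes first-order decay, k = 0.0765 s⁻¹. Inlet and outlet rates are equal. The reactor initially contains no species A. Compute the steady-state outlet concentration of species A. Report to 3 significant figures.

0.352 mol/L

Species balance: V dC/dt = Q C_in − Q C − k V C.
At steady state: 0 = Q C_in − (Q + kV) C_ss, so C_ss = Q C_in/(Q + kV).
C_ss = 0.604·1.14/(0.604 + 0.0765·17.7) = 0.68856/1.9581 = 0.35166 mol/L.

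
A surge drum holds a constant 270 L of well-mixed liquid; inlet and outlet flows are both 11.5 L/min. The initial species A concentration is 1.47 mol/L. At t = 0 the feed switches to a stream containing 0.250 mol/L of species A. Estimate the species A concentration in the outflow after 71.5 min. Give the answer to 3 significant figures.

Accumulation = in − out for the solute gives V dC/dt = Q(C_in − C).
Rewrite as dC/dt + C/τ = C_in/τ, τ = V/Q = 23.478 min.
Integrating: C(t) = C_in + (C₀ − C_in) e^(−t/τ).
C(71.5) = 0.250 + (1.47 − 0.250)·e^(−71.5/23.478) = 0.250 + (1.2200)·0.047579 = 0.30805 mol/L.

0.308 mol/L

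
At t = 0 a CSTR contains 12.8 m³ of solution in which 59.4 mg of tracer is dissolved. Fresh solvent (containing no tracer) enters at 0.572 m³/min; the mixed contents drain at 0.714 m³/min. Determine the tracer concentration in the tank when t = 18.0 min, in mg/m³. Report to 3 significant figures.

Let m(t) be the amount of tracer. Volume: V(t) = V₀ + (Q_in − Q_out) t = 12.8 − 0.14200 t; V(18.0) = 10.244 m³.
Solute balance: dm/dt = 0 − Q_out C = −Q_out m/V(t).
Separate: dm/m = −Q_out dt/V(t) ⇒ ln(m/m₀) = −(Q_out/(Q_in−Q_out)) ln(V/V₀).
m = m₀ (V₀/V)^(Q_out/(Q_in−Q_out)) = 59.4 × (12.8/10.244)^(-5.0282) = 19.380 mg.
C = m/V = 19.380/10.244 = 1.8919 mg/m³.

1.89 mg/m³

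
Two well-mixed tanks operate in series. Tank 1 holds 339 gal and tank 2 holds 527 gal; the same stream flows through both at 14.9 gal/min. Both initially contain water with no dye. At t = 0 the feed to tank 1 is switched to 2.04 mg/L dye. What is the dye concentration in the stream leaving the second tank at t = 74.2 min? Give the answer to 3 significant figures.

1.48 mg/L

Time constants: τᵢ = Vᵢ/Q for each well-mixed tank.
τ₁ = 339/14.9 = 22.752 min; τ₂ = 527/14.9 = 35.369 min.
Tank 1: C₁ = C_in(1 − e^(−t/τ₁)). Tank 2 (τ₁ ≠ τ₂): C₂ = C_in[1 − (τ₁ e^(−t/τ₁) − τ₂ e^(−t/τ₂))/(τ₁ − τ₂)].
At t = 74.2: e^(−t/τ₁) = 0.038339, e^(−t/τ₂) = 0.12272.
C₂ = 2.04·[1 − (22.752·0.038339 − 35.369·0.12272)/(-12.617)] = 2.04·0.72513 = 1.4793 mg/L.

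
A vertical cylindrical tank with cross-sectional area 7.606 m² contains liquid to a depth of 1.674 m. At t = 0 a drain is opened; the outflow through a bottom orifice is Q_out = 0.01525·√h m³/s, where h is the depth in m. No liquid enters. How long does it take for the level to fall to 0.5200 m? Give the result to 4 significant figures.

571.3 s

Unsteady balance on liquid volume: A dh/dt = −0.01525 √h.
Separate and integrate: 2(√h − √h₀) = −(0.01525/A) t.
t = 2A(√h₀ − √h)/0.01525 = 2·7.606·(√1.674 − √0.5200)/0.01525
  = 15.2120 × (1.29383 − 0.721110) / 0.01525 = 571.294 s.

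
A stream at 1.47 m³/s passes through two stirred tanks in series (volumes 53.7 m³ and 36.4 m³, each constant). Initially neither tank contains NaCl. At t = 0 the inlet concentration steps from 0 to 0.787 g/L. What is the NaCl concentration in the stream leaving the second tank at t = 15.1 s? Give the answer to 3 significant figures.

Each tank obeys Vᵢ dCᵢ/dt = Q(Cᵢ₋₁ − Cᵢ), so τᵢ = Vᵢ/Q.
τ₁ = 53.7/1.47 = 36.531 s; τ₂ = 36.4/1.47 = 24.762 s.
Tank 1: C₁ = C_in(1 − e^(−t/τ₁)). Tank 2 (τ₁ ≠ τ₂): C₂ = C_in[1 − (τ₁ e^(−t/τ₁) − τ₂ e^(−t/τ₂))/(τ₁ − τ₂)].
At t = 15.1: e^(−t/τ₁) = 0.66143, e^(−t/τ₂) = 0.54346.
C₂ = 0.787·[1 − (36.531·0.66143 − 24.762·0.54346)/(11.769)] = 0.787·0.090348 = 0.071104 g/L.

0.0711 g/L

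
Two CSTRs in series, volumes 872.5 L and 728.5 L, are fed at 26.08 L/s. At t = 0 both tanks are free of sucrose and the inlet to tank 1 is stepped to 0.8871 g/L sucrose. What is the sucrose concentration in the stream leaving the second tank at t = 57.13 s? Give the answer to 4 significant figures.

0.4932 g/L

Time constants: τᵢ = Vᵢ/Q for each well-mixed tank.
τ₁ = 872.5/26.08 = 33.4548 s; τ₂ = 728.5/26.08 = 27.9333 s.
Solving the cascade with C₁(0)=C₂(0)=0 gives C₂(t) = C_in[1 − (τ₁ e^(−t/τ₁) − τ₂ e^(−t/τ₂))/(τ₁ − τ₂)].
At t = 57.13: e^(−t/τ₁) = 0.181286, e^(−t/τ₂) = 0.129350.
C₂ = 0.8871·[1 − (33.4548·0.181286 − 27.9333·0.129350)/(5.52147)] = 0.8871·0.555970 = 0.493201 g/L.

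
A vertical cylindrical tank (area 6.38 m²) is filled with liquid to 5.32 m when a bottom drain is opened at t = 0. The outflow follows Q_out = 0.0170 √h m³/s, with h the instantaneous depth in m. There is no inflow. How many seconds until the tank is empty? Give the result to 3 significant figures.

Unsteady balance on liquid volume: A dh/dt = −0.0170 √h.
This is separable: 2 d(√h)/dt = −0.0170/A, so √h = √h₀ − (0.0170/(2A)) t.
Set h = 0: 2√h₀ = (0.0170/A) t_empty ⇒ t_empty = 2A√h₀/0.0170.
t_empty = 2·6.38·√5.32/0.0170 = 12.760·2.3065/0.0170 = 1731.2 s.

1730 s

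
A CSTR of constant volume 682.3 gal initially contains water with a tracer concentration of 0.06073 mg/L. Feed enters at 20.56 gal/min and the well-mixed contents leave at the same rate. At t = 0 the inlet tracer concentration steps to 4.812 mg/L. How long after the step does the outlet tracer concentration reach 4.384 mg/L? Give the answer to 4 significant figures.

79.88 min

Accumulation = in − out for the solute gives V dC/dt = Q(C_in − C), so τ = V/Q = 33.1858 min.
C(t) = C_in + (C₀ − C_in) e^(−t/τ). Set C = 4.384 and solve for t:
e^(−t/τ) = (C − C_in)/(C₀ − C_in) = (4.384 − 4.812)/(0.06073 − 4.812) = 0.0900812
t = −τ ln(…) = 33.1858 × 2.40704 = 79.8797 min.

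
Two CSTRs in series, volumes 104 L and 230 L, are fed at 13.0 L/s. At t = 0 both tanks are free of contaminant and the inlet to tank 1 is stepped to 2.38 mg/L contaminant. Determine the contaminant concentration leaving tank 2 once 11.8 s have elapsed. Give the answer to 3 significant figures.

0.600 mg/L

Time constants: τᵢ = Vᵢ/Q for each well-mixed tank.
τ₁ = 104/13.0 = 8.0000 s; τ₂ = 230/13.0 = 17.692 s.
Tank 1: C₁ = C_in(1 − e^(−t/τ₁)). Tank 2 (τ₁ ≠ τ₂): C₂ = C_in[1 − (τ₁ e^(−t/τ₁) − τ₂ e^(−t/τ₂))/(τ₁ − τ₂)].
At t = 11.8: e^(−t/τ₁) = 0.22878, e^(−t/τ₂) = 0.51327.
C₂ = 2.38·[1 − (8.0000·0.22878 − 17.692·0.51327)/(-9.6923)] = 2.38·0.25191 = 0.59956 mg/L.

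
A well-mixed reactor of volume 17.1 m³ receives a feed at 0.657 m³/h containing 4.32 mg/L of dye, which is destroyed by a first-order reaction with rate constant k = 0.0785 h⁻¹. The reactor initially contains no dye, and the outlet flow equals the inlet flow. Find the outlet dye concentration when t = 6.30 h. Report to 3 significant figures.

0.740 mg/L

Species balance: V dC/dt = Q C_in − Q C − k V C.
dC/dt = (Q/V) C_in − (Q/V + k) C; effective rate a = Q/V + k = 0.038421 + 0.0785 = 0.11692 h⁻¹.
C_ss = Q C_in/(Q + kV) = 1.4196 mg/L; C(t) = C_ss + (C₀ − C_ss) e^(−a t).
C(6.30) = 1.4196 + (-1.4196)·e^(−0.11692·6.30) = 1.4196 + (-1.4196)·0.47874 = 0.73997 mg/L.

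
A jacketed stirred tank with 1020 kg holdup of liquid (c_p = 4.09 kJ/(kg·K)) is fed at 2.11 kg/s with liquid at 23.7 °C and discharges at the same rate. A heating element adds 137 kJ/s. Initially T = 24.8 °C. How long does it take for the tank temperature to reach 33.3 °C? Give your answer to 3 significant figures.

414 s

M c_p dT/dt = ṁ c_p (T_in − T) + Q̇.
τ = M/ṁ = 483.41 s; T_ss = T_in + Q̇/(ṁ c_p) = 39.575 °C.
T(t) = T_ss + (T₀ − T_ss) e^(−t/τ). Set T = 33.3:
e^(−t/τ) = (33.3 − 39.575)/(24.8 − 39.575) = 0.42471
t = −483.41 · ln(0.42471) = 413.97 s.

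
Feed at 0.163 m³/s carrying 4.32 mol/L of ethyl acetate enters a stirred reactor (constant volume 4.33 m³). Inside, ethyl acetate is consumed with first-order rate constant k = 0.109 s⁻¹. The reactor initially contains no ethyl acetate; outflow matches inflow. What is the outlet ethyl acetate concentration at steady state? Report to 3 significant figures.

1.11 mol/L

V dC/dt = Q(C_in − C) − k V C.
At steady state: 0 = Q C_in − (Q + kV) C_ss, so C_ss = Q C_in/(Q + kV).
C_ss = 0.163·4.32/(0.163 + 0.109·4.33) = 0.70416/0.63497 = 1.1090 mol/L.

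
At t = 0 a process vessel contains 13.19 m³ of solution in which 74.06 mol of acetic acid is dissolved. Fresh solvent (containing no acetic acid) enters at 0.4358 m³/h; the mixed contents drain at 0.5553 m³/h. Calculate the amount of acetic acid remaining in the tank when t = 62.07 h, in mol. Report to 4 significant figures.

1.592 mol

Total volume: dV/dt = Q_in − Q_out = -0.119500 m³/h, so V(t) = 13.19 − 0.119500 t and V(62.07) = 5.77264 m³.
No acetic acid enters, so dm/dt = −Q_out · (m/V).
dm/m = −Q_out dt/(V₀ − 0.119500 t); integrating gives ln(m/m₀) = −(Q_out/(Q_in−Q_out)) ln(V/V₀).
m = m₀ (V₀/V)^(Q_out/(Q_in−Q_out)) = 74.06 × (13.19/5.77264)^(-4.64686) = 1.59207 mol.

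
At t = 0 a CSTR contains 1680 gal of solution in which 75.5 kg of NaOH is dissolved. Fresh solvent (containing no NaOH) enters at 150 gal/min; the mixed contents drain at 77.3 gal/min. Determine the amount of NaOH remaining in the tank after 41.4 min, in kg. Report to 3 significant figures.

25.3 kg

Total volume: dV/dt = Q_in − Q_out = 72.700 gal/min, so V(t) = 1680 + 72.700 t and V(41.4) = 4689.8 gal.
Solute balance: dm/dt = 0 − Q_out C = −Q_out m/V(t).
dm/m = −Q_out dt/(V₀ + 72.700 t); integrating gives ln(m/m₀) = −(Q_out/(Q_in−Q_out)) ln(V/V₀).
m = m₀ (V₀/V)^(Q_out/(Q_in−Q_out)) = 75.5 × (1680/4689.8)^(1.0633) = 25.345 kg.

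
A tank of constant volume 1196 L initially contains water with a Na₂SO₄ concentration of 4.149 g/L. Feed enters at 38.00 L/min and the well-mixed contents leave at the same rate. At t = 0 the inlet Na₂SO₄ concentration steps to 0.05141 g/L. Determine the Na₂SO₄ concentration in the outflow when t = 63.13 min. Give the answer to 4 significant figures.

Species balance on the tank: V dC/dt = Q(C_in − C).
So dC/dt = (C_in − C)/τ with τ = V/Q = 1196/38.00 = 31.4737 min.
Integrating: C(t) = C_in + (C₀ − C_in) e^(−t/τ).
C(63.13) = 0.05141 + (4.149 − 0.05141)·e^(−63.13/31.4737) = 0.05141 + (4.09759)·0.134552 = 0.602750 g/L.

0.6027 g/L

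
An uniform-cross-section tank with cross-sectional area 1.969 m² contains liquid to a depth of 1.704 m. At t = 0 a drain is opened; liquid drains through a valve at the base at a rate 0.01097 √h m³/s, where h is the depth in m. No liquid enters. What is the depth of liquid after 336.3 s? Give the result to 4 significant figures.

A dh/dt = −Q_out = −0.01097 √h.
This is separable: 2 d(√h)/dt = −0.01097/A, so √h = √h₀ − (0.01097/(2A)) t.
√h = √1.704 − 0.01097·336.3/(2·1.969) = 1.30537 − 0.936824 = 0.368550.
h = 0.368550² = 0.135829 m.

0.1358 m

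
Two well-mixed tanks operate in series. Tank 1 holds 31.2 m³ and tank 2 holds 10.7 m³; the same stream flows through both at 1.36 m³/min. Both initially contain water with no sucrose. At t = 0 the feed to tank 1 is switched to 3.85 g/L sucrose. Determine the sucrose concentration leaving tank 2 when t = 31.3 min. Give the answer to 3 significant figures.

Each tank obeys Vᵢ dCᵢ/dt = Q(Cᵢ₋₁ − Cᵢ), so τᵢ = Vᵢ/Q.
τ₁ = 31.2/1.36 = 22.941 min; τ₂ = 10.7/1.36 = 7.8676 min.
Solving the cascade with C₁(0)=C₂(0)=0 gives C₂(t) = C_in[1 − (τ₁ e^(−t/τ₁) − τ₂ e^(−t/τ₂))/(τ₁ − τ₂)].
At t = 31.3: e^(−t/τ₁) = 0.25554, e^(−t/τ₂) = 0.018717.
C₂ = 3.85·[1 − (22.941·0.25554 − 7.8676·0.018717)/(15.074)] = 3.85·0.62084 = 2.3902 g/L.

2.39 g/L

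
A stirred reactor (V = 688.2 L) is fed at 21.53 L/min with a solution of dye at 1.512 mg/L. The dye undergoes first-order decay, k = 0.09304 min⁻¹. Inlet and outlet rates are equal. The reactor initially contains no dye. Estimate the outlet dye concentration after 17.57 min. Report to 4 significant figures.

0.3377 mg/L

V dC/dt = Q(C_in − C) − k V C.
This is linear with rate a = Q/V + k = 0.124325 min⁻¹.
C_ss = Q C_in/(Q + kV) = 0.380473 mg/L; C(t) = C_ss + (C₀ − C_ss) e^(−a t).
C(17.57) = 0.380473 + (-0.380473)·e^(−0.124325·17.57) = 0.380473 + (-0.380473)·0.112547 = 0.337652 mg/L.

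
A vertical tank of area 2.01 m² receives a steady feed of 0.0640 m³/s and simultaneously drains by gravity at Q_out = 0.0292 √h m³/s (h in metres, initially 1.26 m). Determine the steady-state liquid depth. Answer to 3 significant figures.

Volume balance on the tank: A dh/dt = Q_in − 0.0292 √h. At steady state dh/dt = 0:
Q_in = 0.0292 √h_ss ⇒ √h_ss = 0.0640/0.0292 = 2.1918.
h_ss = 2.1918² = 4.8039 m. (Since h₀ = 1.26 m < h_ss, the level will rise toward this value.)

4.80 m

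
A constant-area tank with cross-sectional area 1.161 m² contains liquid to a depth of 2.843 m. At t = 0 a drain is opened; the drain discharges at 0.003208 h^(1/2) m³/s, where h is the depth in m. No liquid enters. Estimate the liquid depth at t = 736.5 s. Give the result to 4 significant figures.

Unsteady balance on liquid volume: A dh/dt = −0.003208 √h.
∫ h^(−1/2) dh = −(0.003208/A) ∫ dt, giving 2√h = 2√h₀ − (0.003208/A) t.
√h = √2.843 − 0.003208·736.5/(2·1.161) = 1.68612 − 1.01752 = 0.668595.
h = 0.668595² = 0.447020 m.

0.4470 m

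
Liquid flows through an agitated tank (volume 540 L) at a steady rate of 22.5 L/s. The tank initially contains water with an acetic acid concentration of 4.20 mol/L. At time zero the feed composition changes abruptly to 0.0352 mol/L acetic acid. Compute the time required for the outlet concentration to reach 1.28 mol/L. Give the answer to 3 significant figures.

Unsteady species balance (constant V, well mixed): V dC/dt = Q(C_in − C), so τ = V/Q = 24.000 s.
C(t) = C_in + (C₀ − C_in) e^(−t/τ). Set C = 1.28 and solve for t:
e^(−t/τ) = (C − C_in)/(C₀ − C_in) = (1.28 − 0.0352)/(4.20 − 0.0352) = 0.29889
t = −τ ln(…) = 24.000 × 1.2077 = 28.985 s.

29.0 s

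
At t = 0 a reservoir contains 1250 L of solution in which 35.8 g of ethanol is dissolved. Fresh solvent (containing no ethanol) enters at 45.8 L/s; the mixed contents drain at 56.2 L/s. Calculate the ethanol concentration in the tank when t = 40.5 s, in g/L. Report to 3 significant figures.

Total volume: dV/dt = Q_in − Q_out = -10.400 L/s, so V(t) = 1250 − 10.400 t and V(40.5) = 828.80 L.
Species balance (pure solvent in): dm/dt = −Q_out · m/V(t).
dm/m = −Q_out dt/(V₀ − 10.400 t); integrating gives ln(m/m₀) = −(Q_out/(Q_in−Q_out)) ln(V/V₀).
m = m₀ (V₀/V)^(Q_out/(Q_in−Q_out)) = 35.8 × (1250/828.80)^(-5.4038) = 3.8861 g.
C = m/V = 3.8861/828.80 = 0.0046888 g/L.

0.00469 g/L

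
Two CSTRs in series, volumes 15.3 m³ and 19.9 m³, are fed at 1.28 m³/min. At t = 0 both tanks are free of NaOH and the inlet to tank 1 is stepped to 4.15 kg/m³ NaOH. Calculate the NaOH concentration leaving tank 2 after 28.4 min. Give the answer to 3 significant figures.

Each tank obeys Vᵢ dCᵢ/dt = Q(Cᵢ₋₁ − Cᵢ), so τᵢ = Vᵢ/Q.
τ₁ = 15.3/1.28 = 11.953 min; τ₂ = 19.9/1.28 = 15.547 min.
Solving the cascade with C₁(0)=C₂(0)=0 gives C₂(t) = C_in[1 − (τ₁ e^(−t/τ₁) − τ₂ e^(−t/τ₂))/(τ₁ − τ₂)].
At t = 28.4: e^(−t/τ₁) = 0.092926, e^(−t/τ₂) = 0.16094.
C₂ = 4.15·[1 − (11.953·0.092926 − 15.547·0.16094)/(-3.5937)] = 4.15·0.61285 = 2.5433 kg/m³.

2.54 kg/m³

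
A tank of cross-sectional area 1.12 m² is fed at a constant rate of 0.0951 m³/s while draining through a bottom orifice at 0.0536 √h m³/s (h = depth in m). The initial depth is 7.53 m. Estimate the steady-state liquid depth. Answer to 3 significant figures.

A dh/dt = Q_in − 0.0536 √h. Steady state requires inflow = outflow:
Q_in = 0.0536 √h_ss ⇒ √h_ss = 0.0951/0.0536 = 1.7743.
h_ss = 1.7743² = 3.1480 m. (Since h₀ = 7.53 m > h_ss, the level will fall toward this value.)

3.15 m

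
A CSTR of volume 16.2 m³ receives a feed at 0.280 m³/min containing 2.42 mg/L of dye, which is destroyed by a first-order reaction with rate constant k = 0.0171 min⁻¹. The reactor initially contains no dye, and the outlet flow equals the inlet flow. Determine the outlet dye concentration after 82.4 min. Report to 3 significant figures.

Accumulation = in − out − consumed: V dC/dt = Q C_in − Q C − k V C.
dC/dt = (Q/V) C_in − (Q/V + k) C; effective rate a = Q/V + k = 0.017284 + 0.0171 = 0.034384 min⁻¹.
C_ss = Q C_in/(Q + kV) = 1.2165 mg/L; C(t) = C_ss + (C₀ − C_ss) e^(−a t).
C(82.4) = 1.2165 + (-1.2165)·e^(−0.034384·82.4) = 1.2165 + (-1.2165)·0.058822 = 1.1449 mg/L.

1.14 mg/L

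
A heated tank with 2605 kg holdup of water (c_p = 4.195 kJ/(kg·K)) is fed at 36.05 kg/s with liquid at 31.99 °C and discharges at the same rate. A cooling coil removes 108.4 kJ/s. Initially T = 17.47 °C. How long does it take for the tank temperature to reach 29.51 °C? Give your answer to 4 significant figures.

148.7 s

Energy balance: M c_p dT/dt = ṁ c_p (T_in − T) − 108.4.
τ = M/ṁ = 72.2607 s; T_ss = T_in − Q̇/(ṁ c_p) = 31.2732 °C.
T(t) = T_ss + (T₀ − T_ss) e^(−t/τ). Set T = 29.51:
e^(−t/τ) = (29.51 − 31.2732)/(17.47 − 31.2732) = 0.127739
t = −72.2607 · ln(0.127739) = 148.696 s.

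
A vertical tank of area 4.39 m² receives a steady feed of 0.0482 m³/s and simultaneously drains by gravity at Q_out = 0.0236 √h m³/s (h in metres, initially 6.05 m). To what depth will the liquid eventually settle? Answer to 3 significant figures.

4.17 m

Volume balance on the tank: A dh/dt = Q_in − 0.0236 √h. At steady state dh/dt = 0:
Q_in = 0.0236 √h_ss ⇒ √h_ss = 0.0482/0.0236 = 2.0424.
h_ss = 2.0424² = 4.1713 m. (Since h₀ = 6.05 m > h_ss, the level will fall toward this value.)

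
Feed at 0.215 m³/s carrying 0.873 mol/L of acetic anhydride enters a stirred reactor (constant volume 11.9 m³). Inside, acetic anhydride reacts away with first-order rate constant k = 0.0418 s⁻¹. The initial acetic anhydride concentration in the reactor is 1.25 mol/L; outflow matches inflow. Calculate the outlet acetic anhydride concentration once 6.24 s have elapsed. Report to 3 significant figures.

0.942 mol/L

Species balance: V dC/dt = Q C_in − Q C − k V C.
This is linear with rate a = Q/V + k = 0.059867 s⁻¹.
C_ss = Q C_in/(Q + kV) = 0.26346 mol/L; C(t) = C_ss + (C₀ − C_ss) e^(−a t).
C(6.24) = 0.26346 + (0.98654)·e^(−0.059867·6.24) = 0.26346 + (0.98654)·0.68827 = 0.94247 mol/L.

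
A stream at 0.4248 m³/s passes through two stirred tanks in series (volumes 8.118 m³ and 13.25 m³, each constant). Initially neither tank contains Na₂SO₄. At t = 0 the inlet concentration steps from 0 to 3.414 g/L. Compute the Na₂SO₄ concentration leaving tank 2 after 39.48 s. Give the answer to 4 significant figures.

1.612 g/L

Time constants: τᵢ = Vᵢ/Q for each well-mixed tank.
τ₁ = 8.118/0.4248 = 19.1102 s; τ₂ = 13.25/0.4248 = 31.1911 s.
Tank 1: C₁ = C_in(1 − e^(−t/τ₁)). Tank 2 (τ₁ ≠ τ₂): C₂ = C_in[1 − (τ₁ e^(−t/τ₁) − τ₂ e^(−t/τ₂))/(τ₁ − τ₂)].
At t = 39.48: e^(−t/τ₁) = 0.126702, e^(−t/τ₂) = 0.282029.
C₂ = 3.414·[1 − (19.1102·0.126702 − 31.1911·0.282029)/(-12.0810)] = 3.414·0.472268 = 1.61232 g/L.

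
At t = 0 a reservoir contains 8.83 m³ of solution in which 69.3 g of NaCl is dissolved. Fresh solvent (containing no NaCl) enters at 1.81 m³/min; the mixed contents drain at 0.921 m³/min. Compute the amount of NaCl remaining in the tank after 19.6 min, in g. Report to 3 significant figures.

Total volume: dV/dt = Q_in − Q_out = 0.88900 m³/min, so V(t) = 8.83 + 0.88900 t and V(19.6) = 26.254 m³.
Solute balance: dm/dt = 0 − Q_out C = −Q_out m/V(t).
dm/m = −Q_out dt/(V₀ + 0.88900 t); integrating gives ln(m/m₀) = −(Q_out/(Q_in−Q_out)) ln(V/V₀).
m = m₀ (V₀/V)^(Q_out/(Q_in−Q_out)) = 69.3 × (8.83/26.254)^(1.0360) = 22.411 g.

22.4 g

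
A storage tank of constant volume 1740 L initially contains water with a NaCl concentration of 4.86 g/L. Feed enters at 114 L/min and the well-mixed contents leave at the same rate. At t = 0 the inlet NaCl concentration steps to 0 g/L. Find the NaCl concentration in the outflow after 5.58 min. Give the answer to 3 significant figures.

Mass balance on the solute (V constant): V dC/dt = Q(C_in − C).
So dC/dt = (C_in − C)/τ with τ = V/Q = 1740/114 = 15.263 min.
Solution: C(t) = C_in + (C₀ − C_in) e^(−t/τ).
C(5.58) = 0 + (4.86 − 0)·e^(−5.58/15.263) = 0 + (4.8600)·0.69379 = 3.3718 g/L.

3.37 g/L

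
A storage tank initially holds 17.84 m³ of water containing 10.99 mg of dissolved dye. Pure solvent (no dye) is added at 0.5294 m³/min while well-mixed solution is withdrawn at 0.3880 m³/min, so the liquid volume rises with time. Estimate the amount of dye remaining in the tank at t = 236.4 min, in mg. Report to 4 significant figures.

Total volume: dV/dt = Q_in − Q_out = 0.141400 m³/min, so V(t) = 17.84 + 0.141400 t and V(236.4) = 51.2670 m³.
Species balance (pure solvent in): dm/dt = −Q_out · m/V(t).
Separate: dm/m = −Q_out dt/V(t) ⇒ ln(m/m₀) = −(Q_out/(Q_in−Q_out)) ln(V/V₀).
m = m₀ (V₀/V)^(Q_out/(Q_in−Q_out)) = 10.99 × (17.84/51.2670)^(2.74399) = 0.606787 mg.

0.6068 mg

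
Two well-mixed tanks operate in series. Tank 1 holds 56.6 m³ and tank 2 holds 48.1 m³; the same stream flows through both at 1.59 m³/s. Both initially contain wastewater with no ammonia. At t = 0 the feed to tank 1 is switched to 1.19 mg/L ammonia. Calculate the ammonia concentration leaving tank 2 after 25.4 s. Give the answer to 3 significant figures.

0.216 mg/L

Time constants: τᵢ = Vᵢ/Q for each well-mixed tank.
τ₁ = 56.6/1.59 = 35.597 s; τ₂ = 48.1/1.59 = 30.252 s.
Tank 1: C₁ = C_in(1 − e^(−t/τ₁)). Tank 2 (τ₁ ≠ τ₂): C₂ = C_in[1 − (τ₁ e^(−t/τ₁) − τ₂ e^(−t/τ₂))/(τ₁ − τ₂)].
At t = 25.4: e^(−t/τ₁) = 0.48991, e^(−t/τ₂) = 0.43187.
C₂ = 1.19·[1 − (35.597·0.48991 − 30.252·0.43187)/(5.3459)] = 1.19·0.18166 = 0.21618 mg/L.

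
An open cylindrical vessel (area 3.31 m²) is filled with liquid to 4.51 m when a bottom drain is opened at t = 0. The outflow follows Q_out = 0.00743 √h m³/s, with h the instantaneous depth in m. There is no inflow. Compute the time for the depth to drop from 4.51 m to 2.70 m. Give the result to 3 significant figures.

Mass balance (ρ constant): A dh/dt = −0.00743 √h.
Separate and integrate: 2(√h − √h₀) = −(0.00743/A) t.
t = 2A(√h₀ − √h)/0.00743 = 2·3.31·(√4.51 − √2.70)/0.00743
  = 6.6200 × (2.1237 − 1.6432) / 0.00743 = 428.12 s.

428 s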